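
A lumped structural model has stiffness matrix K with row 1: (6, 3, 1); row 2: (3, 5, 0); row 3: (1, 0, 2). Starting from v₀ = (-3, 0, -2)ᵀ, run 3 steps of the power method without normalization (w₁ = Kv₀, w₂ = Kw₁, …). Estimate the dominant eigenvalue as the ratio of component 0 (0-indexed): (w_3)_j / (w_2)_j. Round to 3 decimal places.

w1 = Kv₀ = (6·(-3) + 3·0 + 1·(-2); 3·(-3) + 5·0 + 0·(-2); 1·(-3) + 0·0 + 2·(-2)) = (-20, -9, -7)
w2 = Kw1 = (6·(-20) + 3·(-9) + 1·(-7); 3·(-20) + 5·(-9) + 0·(-7); 1·(-20) + 0·(-9) + 2·(-7)) = (-154, -105, -34)
w3 = Kw2 = (-1273, -987, -222)
Ratio at component: -1273 / -154 = 8.266

8.266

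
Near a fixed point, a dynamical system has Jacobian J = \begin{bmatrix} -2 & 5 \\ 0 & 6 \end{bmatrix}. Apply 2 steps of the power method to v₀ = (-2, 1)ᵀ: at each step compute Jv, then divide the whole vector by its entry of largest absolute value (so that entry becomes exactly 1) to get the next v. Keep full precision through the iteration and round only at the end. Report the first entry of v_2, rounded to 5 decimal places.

Jv0 = (9.000000, 6.000000); divide by 9.000000 → v1 = (1.000000, 0.666667)
Jv1 = (1.333333, 4.000000); divide by 4.000000 → v2 = (0.333333, 1.000000)
Requested entry of v2: 12/36 = 0.33333

0.33333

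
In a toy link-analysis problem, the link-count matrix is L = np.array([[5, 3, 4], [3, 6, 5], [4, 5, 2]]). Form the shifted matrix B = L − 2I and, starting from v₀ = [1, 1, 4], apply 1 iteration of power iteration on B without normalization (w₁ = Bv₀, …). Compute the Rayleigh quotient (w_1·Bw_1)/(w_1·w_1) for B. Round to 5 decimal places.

B = L − 2I has rows (3, 3, 4); (3, 4, 5); (4, 5, 0)
w1 = Bv₀ = (3·1 + 3·1 + 4·4; 3·1 + 4·1 + 5·4; 4·1 + 5·1 + 0·4) = (22, 27, 9)
Bw1 = (183, 219, 223)
w1·Bw1 = 11946; w1·w1 = 1294; μ ≈ 11946/1294 = 9.23184

μ ≈ 9.23184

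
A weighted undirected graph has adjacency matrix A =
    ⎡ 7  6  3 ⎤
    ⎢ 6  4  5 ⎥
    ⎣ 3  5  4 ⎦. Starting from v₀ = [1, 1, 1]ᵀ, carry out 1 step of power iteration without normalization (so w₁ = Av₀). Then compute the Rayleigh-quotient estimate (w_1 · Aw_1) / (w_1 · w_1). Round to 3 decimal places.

λ ≈ 14.560

w1 = Av₀ = (16, 15, 12)
Aw1 = (238, 216, 171)
w1·Aw1 = 16·238 + 15·216 + 12·171 = 9100; w1·w1 = 16·16 + 15·15 + 12·12 = 625
λ ≈ 9100/625 = 14.560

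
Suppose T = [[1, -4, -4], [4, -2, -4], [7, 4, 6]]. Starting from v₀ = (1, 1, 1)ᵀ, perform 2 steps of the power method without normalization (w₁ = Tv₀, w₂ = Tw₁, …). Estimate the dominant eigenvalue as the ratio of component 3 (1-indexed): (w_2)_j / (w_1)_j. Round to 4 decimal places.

2.6471

w1 = Tv₀ = (1·1 + (-4)·1 + (-4)·1; 4·1 + (-2)·1 + (-4)·1; 7·1 + 4·1 + 6·1) = (-7, -2, 17)
w2 = Tw1 = (1·(-7) + (-4)·(-2) + (-4)·17; 4·(-7) + (-2)·(-2) + (-4)·17; 7·(-7) + 4·(-2) + 6·17) = (-67, -92, 45)
Ratio at component: 45 / 17 = 2.6471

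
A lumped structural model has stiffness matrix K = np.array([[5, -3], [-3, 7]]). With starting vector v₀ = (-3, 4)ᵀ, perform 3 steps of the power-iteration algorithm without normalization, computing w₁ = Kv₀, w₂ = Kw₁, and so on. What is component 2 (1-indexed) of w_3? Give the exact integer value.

w1 = Kv₀ = (5·(-3) + (-3)·4; (-3)·(-3) + 7·4) = (-27, 37)
w2 = Kw1 = (5·(-27) + (-3)·37; (-3)·(-27) + 7·37) = (-246, 340)
w3 = Kw2 = (-2250, 3118)
The requested component of w3 is 3118.

3118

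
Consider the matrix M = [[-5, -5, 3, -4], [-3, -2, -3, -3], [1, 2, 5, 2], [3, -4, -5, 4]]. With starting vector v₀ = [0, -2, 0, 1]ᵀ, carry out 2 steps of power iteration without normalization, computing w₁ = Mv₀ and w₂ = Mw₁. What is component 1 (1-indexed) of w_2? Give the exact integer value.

w1 = Mv₀ = (6, 1, -2, 12)
w2 = Mw1 = (-89, -50, 22, 72)
The requested component of w2 is -89.

-89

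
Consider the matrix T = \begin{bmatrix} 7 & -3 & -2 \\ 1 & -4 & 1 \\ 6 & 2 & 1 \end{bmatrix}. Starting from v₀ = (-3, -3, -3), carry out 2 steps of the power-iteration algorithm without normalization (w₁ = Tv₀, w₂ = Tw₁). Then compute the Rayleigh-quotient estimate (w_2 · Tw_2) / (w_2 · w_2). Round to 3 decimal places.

w1 = Tv₀ = (-6, 6, -27)
w2 = Tw1 = (-6, -57, -51)
Tw2 = (231, 171, -201)
w2·Tw2 = (-6)·231 + (-57)·171 + (-51)·(-201) = -882; w2·w2 = (-6)·(-6) + (-57)·(-57) + (-51)·(-51) = 5886
λ ≈ -882/5886 = -0.150

-0.150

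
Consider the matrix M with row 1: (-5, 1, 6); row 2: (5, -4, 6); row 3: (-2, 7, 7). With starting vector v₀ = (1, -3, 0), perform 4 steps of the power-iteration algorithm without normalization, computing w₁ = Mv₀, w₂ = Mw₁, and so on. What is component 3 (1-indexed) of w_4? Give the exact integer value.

-9239

w1 = Mv₀ = ((-5)·1 + 1·(-3) + 6·0; 5·1 + (-4)·(-3) + 6·0; (-2)·1 + 7·(-3) + 7·0) = (-8, 17, -23)
w2 = Mw1 = ((-5)·(-8) + 1·17 + 6·(-23); 5·(-8) + (-4)·17 + 6·(-23); (-2)·(-8) + 7·17 + 7·(-23)) = (-81, -246, -26)
w3 = Mw2 = (3, 423, -1742)
w4 = Mw3 = (-10044, -12129, -9239)
The requested component of w4 is -9239.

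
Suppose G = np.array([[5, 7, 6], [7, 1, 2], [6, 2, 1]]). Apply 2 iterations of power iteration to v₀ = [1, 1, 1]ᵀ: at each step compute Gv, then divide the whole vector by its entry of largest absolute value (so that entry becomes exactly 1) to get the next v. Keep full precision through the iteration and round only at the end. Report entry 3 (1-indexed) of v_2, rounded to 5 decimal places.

Gv0 = (18.000000, 10.000000, 9.000000); divide by 18.000000 → v1 = (1.000000, 0.555556, 0.500000)
Gv1 = (11.888889, 8.555556, 7.611111); divide by 11.888889 → v2 = (1.000000, 0.719626, 0.640187)
Requested entry of v2: 137/214 = 0.64019

0.64019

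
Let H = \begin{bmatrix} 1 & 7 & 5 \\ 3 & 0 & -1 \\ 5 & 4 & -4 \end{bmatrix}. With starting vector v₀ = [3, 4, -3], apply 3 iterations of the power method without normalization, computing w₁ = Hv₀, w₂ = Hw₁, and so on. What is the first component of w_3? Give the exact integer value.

w1 = Hv₀ = (16, 12, 43)
w2 = Hw1 = (315, 5, -44)
w3 = Hw2 = (130, 989, 1771)
The requested component of w3 is 130.

130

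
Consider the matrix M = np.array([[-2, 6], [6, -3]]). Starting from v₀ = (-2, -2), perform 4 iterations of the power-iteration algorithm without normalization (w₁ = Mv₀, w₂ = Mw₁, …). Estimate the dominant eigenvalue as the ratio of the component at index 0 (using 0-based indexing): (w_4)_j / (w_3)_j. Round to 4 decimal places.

-0.7143

w1 = Mv₀ = (-8, -6)
w2 = Mw1 = (-20, -30)
w3 = Mw2 = (-140, -30)
w4 = Mw3 = (100, -750)
Ratio at component: 100 / -140 = -0.7143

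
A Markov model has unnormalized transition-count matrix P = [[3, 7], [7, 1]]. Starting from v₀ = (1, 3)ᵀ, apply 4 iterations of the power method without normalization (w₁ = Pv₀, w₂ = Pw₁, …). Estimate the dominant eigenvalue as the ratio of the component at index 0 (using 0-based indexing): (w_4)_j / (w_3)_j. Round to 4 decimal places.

w1 = Pv₀ = (3·1 + 7·3; 7·1 + 1·3) = (24, 10)
w2 = Pw1 = (3·24 + 7·10; 7·24 + 1·10) = (142, 178)
w3 = Pw2 = (1672, 1172)
w4 = Pw3 = (13220, 12876)
Ratio at component: 13220 / 1672 = 7.9067

λ ≈ 7.9067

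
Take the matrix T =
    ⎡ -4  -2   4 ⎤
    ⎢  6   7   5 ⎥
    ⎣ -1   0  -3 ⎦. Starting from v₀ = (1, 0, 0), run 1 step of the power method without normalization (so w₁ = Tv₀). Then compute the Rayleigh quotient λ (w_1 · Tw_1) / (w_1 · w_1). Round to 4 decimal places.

w1 = Tv₀ = ((-4)·1 + (-2)·0 + 4·0; 6·1 + 7·0 + 5·0; (-1)·1 + 0·0 + (-3)·0) = (-4, 6, -1)
Tw1 = (0, 13, 7)
w1·Tw1 = (-4)·0 + 6·13 + (-1)·7 = 71; w1·w1 = (-4)·(-4) + 6·6 + (-1)·(-1) = 53
λ ≈ 71/53 = 1.3396

λ ≈ 1.3396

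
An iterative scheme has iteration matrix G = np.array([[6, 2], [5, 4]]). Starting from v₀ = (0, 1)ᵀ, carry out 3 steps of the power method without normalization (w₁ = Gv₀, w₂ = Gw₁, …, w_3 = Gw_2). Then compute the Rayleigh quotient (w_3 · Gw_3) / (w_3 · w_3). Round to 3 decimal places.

λ ≈ 8.281

w1 = Gv₀ = (2, 4)
w2 = Gw1 = (20, 26)
w3 = Gw2 = (172, 204)
Gw3 = (1440, 1676)
w3·Gw3 = 172·1440 + 204·1676 = 589584; w3·w3 = 172·172 + 204·204 = 71200
λ ≈ 589584/71200 = 8.281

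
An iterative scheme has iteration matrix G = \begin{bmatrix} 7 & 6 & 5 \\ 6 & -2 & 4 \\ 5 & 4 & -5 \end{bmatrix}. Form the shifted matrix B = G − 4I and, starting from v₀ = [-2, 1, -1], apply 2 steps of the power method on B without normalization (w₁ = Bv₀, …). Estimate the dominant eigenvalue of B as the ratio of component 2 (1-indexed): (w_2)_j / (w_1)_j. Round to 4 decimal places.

μ ≈ -5.1818

B = G − 4I has rows (3, 6, 5); (6, -6, 4); (5, 4, -9)
w1 = Bv₀ = (3·(-2) + 6·1 + 5·(-1); 6·(-2) + (-6)·1 + 4·(-1); 5·(-2) + 4·1 + (-9)·(-1)) = (-5, -22, 3)
w2 = Bw1 = (3·(-5) + 6·(-22) + 5·3; 6·(-5) + (-6)·(-22) + 4·3; 5·(-5) + 4·(-22) + (-9)·3) = (-132, 114, -140)
Ratio: 114/-22 = -5.1818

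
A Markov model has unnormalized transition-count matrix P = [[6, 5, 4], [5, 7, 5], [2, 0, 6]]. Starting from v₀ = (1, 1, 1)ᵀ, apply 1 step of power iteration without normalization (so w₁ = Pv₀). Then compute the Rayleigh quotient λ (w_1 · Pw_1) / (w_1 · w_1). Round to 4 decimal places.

w1 = Pv₀ = (6·1 + 5·1 + 4·1; 5·1 + 7·1 + 5·1; 2·1 + 0·1 + 6·1) = (15, 17, 8)
Pw1 = (207, 234, 78)
w1·Pw1 = 15·207 + 17·234 + 8·78 = 7707; w1·w1 = 15·15 + 17·17 + 8·8 = 578
λ ≈ 7707/578 = 13.3339

λ ≈ 13.3339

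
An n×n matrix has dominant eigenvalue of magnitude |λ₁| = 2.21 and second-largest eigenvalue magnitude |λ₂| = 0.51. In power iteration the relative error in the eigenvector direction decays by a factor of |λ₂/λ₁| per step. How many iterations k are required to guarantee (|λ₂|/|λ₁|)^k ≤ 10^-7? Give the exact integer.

|λ₂/λ₁| = 0.51/2.21 = 0.23077
Need k ≥ ln(10^-7) / ln(0.23077) = -16.1181 / -1.4663 ≈ 10.992
Smallest integer k satisfying the bound: 11

11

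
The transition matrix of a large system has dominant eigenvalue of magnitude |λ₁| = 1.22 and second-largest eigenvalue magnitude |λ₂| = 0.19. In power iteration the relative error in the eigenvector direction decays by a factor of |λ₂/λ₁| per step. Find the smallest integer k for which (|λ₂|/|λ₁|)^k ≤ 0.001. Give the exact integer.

4

|λ₂/λ₁| = 0.19/1.22 = 0.15574
Need k ≥ ln(0.001) / ln(0.15574) = -6.9078 / -1.8596 ≈ 3.715
Smallest integer k satisfying the bound: 4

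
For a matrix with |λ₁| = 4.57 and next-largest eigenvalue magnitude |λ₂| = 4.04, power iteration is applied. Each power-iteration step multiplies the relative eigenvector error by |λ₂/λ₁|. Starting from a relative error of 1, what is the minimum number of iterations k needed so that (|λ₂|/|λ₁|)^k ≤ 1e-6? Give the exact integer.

113

|λ₂/λ₁| = 4.04/4.57 = 0.88403
Need k ≥ ln(1e-6) / ln(0.88403) = -13.8155 / -0.1233 ≈ 112.077
Smallest integer k satisfying the bound: 113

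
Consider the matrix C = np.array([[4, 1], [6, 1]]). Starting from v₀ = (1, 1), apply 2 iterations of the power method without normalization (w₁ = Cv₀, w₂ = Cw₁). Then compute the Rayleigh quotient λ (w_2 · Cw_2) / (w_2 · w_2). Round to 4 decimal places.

5.3756

w1 = Cv₀ = (4·1 + 1·1; 6·1 + 1·1) = (5, 7)
w2 = Cw1 = (4·5 + 1·7; 6·5 + 1·7) = (27, 37)
Cw2 = (145, 199)
w2·Cw2 = 27·145 + 37·199 = 11278; w2·w2 = 27·27 + 37·37 = 2098
λ ≈ 11278/2098 = 5.3756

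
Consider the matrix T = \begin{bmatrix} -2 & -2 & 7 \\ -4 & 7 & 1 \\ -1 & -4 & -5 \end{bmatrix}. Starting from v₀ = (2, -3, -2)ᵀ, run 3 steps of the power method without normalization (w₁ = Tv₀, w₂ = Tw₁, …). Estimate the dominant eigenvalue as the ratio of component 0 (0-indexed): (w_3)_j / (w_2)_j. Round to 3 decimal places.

λ ≈ 0.434

w1 = Tv₀ = ((-2)·2 + (-2)·(-3) + 7·(-2); (-4)·2 + 7·(-3) + 1·(-2); (-1)·2 + (-4)·(-3) + (-5)·(-2)) = (-12, -31, 20)
w2 = Tw1 = ((-2)·(-12) + (-2)·(-31) + 7·20; (-4)·(-12) + 7·(-31) + 1·20; (-1)·(-12) + (-4)·(-31) + (-5)·20) = (226, -149, 36)
w3 = Tw2 = (98, -1911, 190)
Ratio at component: 98 / 226 = 0.434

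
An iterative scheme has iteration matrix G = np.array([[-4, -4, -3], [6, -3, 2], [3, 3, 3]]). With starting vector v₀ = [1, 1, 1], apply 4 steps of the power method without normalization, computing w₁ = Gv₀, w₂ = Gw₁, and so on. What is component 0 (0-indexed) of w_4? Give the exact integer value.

w1 = Gv₀ = (-11, 5, 9)
w2 = Gw1 = (-3, -63, 9)
w3 = Gw2 = (237, 189, -171)
w4 = Gw3 = (-1191, 513, 765)
The requested component of w4 is -1191.

-1191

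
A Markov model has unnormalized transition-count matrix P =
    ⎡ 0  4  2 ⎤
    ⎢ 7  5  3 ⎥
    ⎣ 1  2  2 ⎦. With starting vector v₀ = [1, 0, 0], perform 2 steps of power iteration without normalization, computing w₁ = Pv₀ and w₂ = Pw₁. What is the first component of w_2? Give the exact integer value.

w1 = Pv₀ = (0·1 + 4·0 + 2·0; 7·1 + 5·0 + 3·0; 1·1 + 2·0 + 2·0) = (0, 7, 1)
w2 = Pw1 = (0·0 + 4·7 + 2·1; 7·0 + 5·7 + 3·1; 1·0 + 2·7 + 2·1) = (30, 38, 16)
The requested component of w2 is 30.

30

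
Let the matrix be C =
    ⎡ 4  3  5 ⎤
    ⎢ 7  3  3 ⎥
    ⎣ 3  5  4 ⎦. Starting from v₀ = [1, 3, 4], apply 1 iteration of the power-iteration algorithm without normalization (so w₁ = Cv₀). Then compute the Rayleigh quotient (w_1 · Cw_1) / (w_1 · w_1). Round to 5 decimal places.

λ ≈ 12.26940

w1 = Cv₀ = (4·1 + 3·3 + 5·4; 7·1 + 3·3 + 3·4; 3·1 + 5·3 + 4·4) = (33, 28, 34)
Cw1 = (386, 417, 375)
w1·Cw1 = 33·386 + 28·417 + 34·375 = 37164; w1·w1 = 33·33 + 28·28 + 34·34 = 3029
λ ≈ 37164/3029 = 12.26940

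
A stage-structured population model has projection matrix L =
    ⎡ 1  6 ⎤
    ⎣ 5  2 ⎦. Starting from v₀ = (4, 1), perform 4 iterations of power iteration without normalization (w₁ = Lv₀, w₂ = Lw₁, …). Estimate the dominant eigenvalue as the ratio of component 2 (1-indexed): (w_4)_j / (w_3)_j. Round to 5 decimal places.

λ ≈ 5.93096

w1 = Lv₀ = (1·4 + 6·1; 5·4 + 2·1) = (10, 22)
w2 = Lw1 = (1·10 + 6·22; 5·10 + 2·22) = (142, 94)
w3 = Lw2 = (706, 898)
w4 = Lw3 = (6094, 5326)
Ratio at component: 5326 / 898 = 5.93096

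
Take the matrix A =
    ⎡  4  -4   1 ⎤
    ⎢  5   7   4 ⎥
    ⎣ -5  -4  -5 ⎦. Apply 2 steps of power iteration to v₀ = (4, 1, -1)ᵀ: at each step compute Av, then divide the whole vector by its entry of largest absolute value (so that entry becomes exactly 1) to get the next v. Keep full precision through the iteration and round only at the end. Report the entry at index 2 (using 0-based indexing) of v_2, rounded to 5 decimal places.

Av0 = (11.000000, 23.000000, -19.000000); divide by 23.000000 → v1 = (0.478261, 1.000000, -0.826087)
Av1 = (-2.913043, 6.086957, -2.260870); divide by 6.086957 → v2 = (-0.478571, 1.000000, -0.371429)
Requested entry of v2: -52/140 = -0.37143

-0.37143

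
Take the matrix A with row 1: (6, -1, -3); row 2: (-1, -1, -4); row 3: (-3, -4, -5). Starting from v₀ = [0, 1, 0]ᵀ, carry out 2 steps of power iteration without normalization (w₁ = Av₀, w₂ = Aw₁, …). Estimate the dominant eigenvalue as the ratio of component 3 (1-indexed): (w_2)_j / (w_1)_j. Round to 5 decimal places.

-6.75000

w1 = Av₀ = (6·0 + (-1)·1 + (-3)·0; (-1)·0 + (-1)·1 + (-4)·0; (-3)·0 + (-4)·1 + (-5)·0) = (-1, -1, -4)
w2 = Aw1 = (6·(-1) + (-1)·(-1) + (-3)·(-4); (-1)·(-1) + (-1)·(-1) + (-4)·(-4); (-3)·(-1) + (-4)·(-1) + (-5)·(-4)) = (7, 18, 27)
Ratio at component: 27 / -4 = -6.75000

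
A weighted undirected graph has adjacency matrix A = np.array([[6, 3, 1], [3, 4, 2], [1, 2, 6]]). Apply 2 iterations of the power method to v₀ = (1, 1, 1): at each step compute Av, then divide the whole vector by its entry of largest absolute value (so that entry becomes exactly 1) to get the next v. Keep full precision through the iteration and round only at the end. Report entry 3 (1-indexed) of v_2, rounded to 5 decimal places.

0.85417

Av0 = (10.000000, 9.000000, 9.000000); divide by 10.000000 → v1 = (1.000000, 0.900000, 0.900000)
Av1 = (9.600000, 8.400000, 8.200000); divide by 9.600000 → v2 = (1.000000, 0.875000, 0.854167)
Requested entry of v2: 82/96 = 0.85417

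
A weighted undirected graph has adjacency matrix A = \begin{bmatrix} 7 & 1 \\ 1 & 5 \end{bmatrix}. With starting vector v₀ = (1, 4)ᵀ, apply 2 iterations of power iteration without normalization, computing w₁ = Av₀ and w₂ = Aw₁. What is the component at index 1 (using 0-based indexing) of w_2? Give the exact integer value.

w1 = Av₀ = (7·1 + 1·4; 1·1 + 5·4) = (11, 21)
w2 = Aw1 = (7·11 + 1·21; 1·11 + 5·21) = (98, 116)
The requested component of w2 is 116.

116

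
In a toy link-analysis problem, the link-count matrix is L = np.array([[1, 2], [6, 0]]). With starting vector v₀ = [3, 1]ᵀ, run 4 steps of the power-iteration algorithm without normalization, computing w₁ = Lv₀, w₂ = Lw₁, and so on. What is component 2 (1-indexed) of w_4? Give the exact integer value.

606

w1 = Lv₀ = (5, 18)
w2 = Lw1 = (41, 30)
w3 = Lw2 = (101, 246)
w4 = Lw3 = (593, 606)
The requested component of w4 is 606.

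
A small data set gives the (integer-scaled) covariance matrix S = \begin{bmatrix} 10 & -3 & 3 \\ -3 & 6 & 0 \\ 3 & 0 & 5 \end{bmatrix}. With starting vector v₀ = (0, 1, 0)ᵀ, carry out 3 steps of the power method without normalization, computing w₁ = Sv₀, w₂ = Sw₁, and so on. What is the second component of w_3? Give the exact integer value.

w1 = Sv₀ = (10·0 + (-3)·1 + 3·0; (-3)·0 + 6·1 + 0·0; 3·0 + 0·1 + 5·0) = (-3, 6, 0)
w2 = Sw1 = (10·(-3) + (-3)·6 + 3·0; (-3)·(-3) + 6·6 + 0·0; 3·(-3) + 0·6 + 5·0) = (-48, 45, -9)
w3 = Sw2 = (-642, 414, -189)
The requested component of w3 is 414.

414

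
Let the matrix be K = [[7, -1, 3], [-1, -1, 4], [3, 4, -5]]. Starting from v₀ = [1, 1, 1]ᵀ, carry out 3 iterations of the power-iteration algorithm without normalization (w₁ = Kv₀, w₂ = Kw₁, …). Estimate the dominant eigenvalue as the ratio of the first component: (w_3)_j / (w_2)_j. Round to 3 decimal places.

w1 = Kv₀ = (9, 2, 2)
w2 = Kw1 = (67, -3, 25)
w3 = Kw2 = (547, 36, 64)
Ratio at component: 547 / 67 = 8.164

λ ≈ 8.164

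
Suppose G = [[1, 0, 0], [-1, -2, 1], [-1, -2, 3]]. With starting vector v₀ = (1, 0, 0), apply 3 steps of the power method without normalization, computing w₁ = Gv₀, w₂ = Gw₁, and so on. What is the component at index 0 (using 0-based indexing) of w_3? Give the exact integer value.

1

w1 = Gv₀ = (1, -1, -1)
w2 = Gw1 = (1, 0, -2)
w3 = Gw2 = (1, -3, -7)
The requested component of w3 is 1.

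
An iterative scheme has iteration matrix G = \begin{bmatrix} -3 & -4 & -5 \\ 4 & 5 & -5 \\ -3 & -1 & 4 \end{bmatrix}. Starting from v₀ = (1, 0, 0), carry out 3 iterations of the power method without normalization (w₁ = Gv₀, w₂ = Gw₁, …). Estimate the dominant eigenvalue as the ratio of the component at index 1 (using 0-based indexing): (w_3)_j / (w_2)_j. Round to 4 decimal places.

w1 = Gv₀ = (-3, 4, -3)
w2 = Gw1 = (8, 23, -7)
w3 = Gw2 = (-81, 182, -75)
Ratio at component: 182 / 23 = 7.9130

λ ≈ 7.9130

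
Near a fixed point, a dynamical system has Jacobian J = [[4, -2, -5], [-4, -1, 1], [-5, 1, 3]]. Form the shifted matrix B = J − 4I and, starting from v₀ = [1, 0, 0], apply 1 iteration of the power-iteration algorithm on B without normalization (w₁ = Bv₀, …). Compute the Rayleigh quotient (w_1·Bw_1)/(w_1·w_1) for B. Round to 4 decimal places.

μ ≈ -1.5854

B = J − 4I has rows (0, -2, -5); (-4, -5, 1); (-5, 1, -1)
w1 = Bv₀ = (0·1 + (-2)·0 + (-5)·0; (-4)·1 + (-5)·0 + 1·0; (-5)·1 + 1·0 + (-1)·0) = (0, -4, -5)
Bw1 = (33, 15, 1)
w1·Bw1 = -65; w1·w1 = 41; μ ≈ -65/41 = -1.5854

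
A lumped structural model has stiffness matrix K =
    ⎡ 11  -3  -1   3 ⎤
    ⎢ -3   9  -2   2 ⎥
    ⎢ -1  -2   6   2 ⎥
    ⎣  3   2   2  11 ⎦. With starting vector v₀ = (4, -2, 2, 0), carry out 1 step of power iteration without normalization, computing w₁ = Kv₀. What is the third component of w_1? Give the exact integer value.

w1 = Kv₀ = (48, -34, 12, 12)
The requested component of w1 is 12.

12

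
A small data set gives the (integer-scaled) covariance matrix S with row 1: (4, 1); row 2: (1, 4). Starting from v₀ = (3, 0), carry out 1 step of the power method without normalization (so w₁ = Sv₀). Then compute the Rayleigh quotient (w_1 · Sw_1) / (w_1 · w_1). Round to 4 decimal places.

w1 = Sv₀ = (4·3 + 1·0; 1·3 + 4·0) = (12, 3)
Sw1 = (51, 24)
w1·Sw1 = 12·51 + 3·24 = 684; w1·w1 = 12·12 + 3·3 = 153
λ ≈ 684/153 = 4.4706

4.4706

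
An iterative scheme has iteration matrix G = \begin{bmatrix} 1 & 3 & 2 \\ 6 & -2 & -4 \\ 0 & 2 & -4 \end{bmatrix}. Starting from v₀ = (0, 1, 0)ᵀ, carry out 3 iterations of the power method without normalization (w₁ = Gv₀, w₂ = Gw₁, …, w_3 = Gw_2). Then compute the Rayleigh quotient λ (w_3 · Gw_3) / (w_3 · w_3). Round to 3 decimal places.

w1 = Gv₀ = (1·0 + 3·1 + 2·0; 6·0 + (-2)·1 + (-4)·0; 0·0 + 2·1 + (-4)·0) = (3, -2, 2)
w2 = Gw1 = (1·3 + 3·(-2) + 2·2; 6·3 + (-2)·(-2) + (-4)·2; 0·3 + 2·(-2) + (-4)·2) = (1, 14, -12)
w3 = Gw2 = (19, 26, 76)
Gw3 = (249, -242, -252)
w3·Gw3 = 19·249 + 26·(-242) + 76·(-252) = -20713; w3·w3 = 19·19 + 26·26 + 76·76 = 6813
λ ≈ -20713/6813 = -3.040

λ ≈ -3.040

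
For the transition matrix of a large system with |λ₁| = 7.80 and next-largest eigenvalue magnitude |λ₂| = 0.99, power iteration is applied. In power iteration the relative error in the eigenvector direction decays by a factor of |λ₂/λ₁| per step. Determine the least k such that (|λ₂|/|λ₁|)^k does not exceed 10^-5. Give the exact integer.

6

|λ₂/λ₁| = 0.99/7.80 = 0.12692
Need k ≥ ln(10^-5) / ln(0.12692) = -11.5129 / -2.0642 ≈ 5.577
Smallest integer k satisfying the bound: 6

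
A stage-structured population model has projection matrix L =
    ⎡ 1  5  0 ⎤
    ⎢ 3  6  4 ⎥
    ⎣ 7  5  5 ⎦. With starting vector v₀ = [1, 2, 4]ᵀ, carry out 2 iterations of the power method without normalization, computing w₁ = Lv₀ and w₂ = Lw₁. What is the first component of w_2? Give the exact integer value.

w1 = Lv₀ = (1·1 + 5·2 + 0·4; 3·1 + 6·2 + 4·4; 7·1 + 5·2 + 5·4) = (11, 31, 37)
w2 = Lw1 = (1·11 + 5·31 + 0·37; 3·11 + 6·31 + 4·37; 7·11 + 5·31 + 5·37) = (166, 367, 417)
The requested component of w2 is 166.

166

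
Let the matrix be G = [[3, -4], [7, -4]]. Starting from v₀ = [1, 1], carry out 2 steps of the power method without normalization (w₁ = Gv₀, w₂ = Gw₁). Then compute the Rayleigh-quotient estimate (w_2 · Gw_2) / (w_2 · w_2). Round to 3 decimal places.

λ ≈ 0.147

w1 = Gv₀ = (-1, 3)
w2 = Gw1 = (-15, -19)
Gw2 = (31, -29)
w2·Gw2 = (-15)·31 + (-19)·(-29) = 86; w2·w2 = (-15)·(-15) + (-19)·(-19) = 586
λ ≈ 86/586 = 0.147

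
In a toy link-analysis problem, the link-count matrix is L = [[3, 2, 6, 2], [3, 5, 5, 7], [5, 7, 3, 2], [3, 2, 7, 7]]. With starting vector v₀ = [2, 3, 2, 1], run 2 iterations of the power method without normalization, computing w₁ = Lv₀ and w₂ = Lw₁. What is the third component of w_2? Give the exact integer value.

579

w1 = Lv₀ = (3·2 + 2·3 + 6·2 + 2·1; 3·2 + 5·3 + 5·2 + 7·1; 5·2 + 7·3 + 3·2 + 2·1; 3·2 + 2·3 + 7·2 + 7·1) = (26, 38, 39, 33)
w2 = Lw1 = (3·26 + 2·38 + 6·39 + 2·33; 3·26 + 5·38 + 5·39 + 7·33; 5·26 + 7·38 + 3·39 + 2·33; 3·26 + 2·38 + 7·39 + 7·33) = (454, 694, 579, 658)
The requested component of w2 is 579.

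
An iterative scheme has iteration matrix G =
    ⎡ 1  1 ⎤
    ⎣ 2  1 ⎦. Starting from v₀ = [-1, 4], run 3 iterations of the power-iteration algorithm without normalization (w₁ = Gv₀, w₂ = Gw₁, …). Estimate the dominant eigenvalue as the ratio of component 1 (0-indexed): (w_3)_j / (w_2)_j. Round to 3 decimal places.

2.250

w1 = Gv₀ = (1·(-1) + 1·4; 2·(-1) + 1·4) = (3, 2)
w2 = Gw1 = (1·3 + 1·2; 2·3 + 1·2) = (5, 8)
w3 = Gw2 = (13, 18)
Ratio at component: 18 / 8 = 2.250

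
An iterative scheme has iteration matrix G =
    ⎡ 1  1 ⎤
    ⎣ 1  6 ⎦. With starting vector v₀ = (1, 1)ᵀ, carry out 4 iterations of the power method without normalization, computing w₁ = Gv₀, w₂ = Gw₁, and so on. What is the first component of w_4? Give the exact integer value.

326

w1 = Gv₀ = (1·1 + 1·1; 1·1 + 6·1) = (2, 7)
w2 = Gw1 = (1·2 + 1·7; 1·2 + 6·7) = (9, 44)
w3 = Gw2 = (53, 273)
w4 = Gw3 = (326, 1691)
The requested component of w4 is 326.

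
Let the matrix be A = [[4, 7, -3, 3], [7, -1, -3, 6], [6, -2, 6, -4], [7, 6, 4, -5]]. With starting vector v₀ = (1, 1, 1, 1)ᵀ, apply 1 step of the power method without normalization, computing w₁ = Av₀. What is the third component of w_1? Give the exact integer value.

6

w1 = Av₀ = (4·1 + 7·1 + (-3)·1 + 3·1; 7·1 + (-1)·1 + (-3)·1 + 6·1; 6·1 + (-2)·1 + 6·1 + (-4)·1; 7·1 + 6·1 + 4·1 + (-5)·1) = (11, 9, 6, 12)
The requested component of w1 is 6.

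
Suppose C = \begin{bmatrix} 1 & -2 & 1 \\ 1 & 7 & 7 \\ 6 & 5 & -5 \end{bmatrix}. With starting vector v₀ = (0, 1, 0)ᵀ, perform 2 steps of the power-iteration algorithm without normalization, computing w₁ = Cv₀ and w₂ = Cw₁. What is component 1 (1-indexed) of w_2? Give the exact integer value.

-11

w1 = Cv₀ = (1·0 + (-2)·1 + 1·0; 1·0 + 7·1 + 7·0; 6·0 + 5·1 + (-5)·0) = (-2, 7, 5)
w2 = Cw1 = (1·(-2) + (-2)·7 + 1·5; 1·(-2) + 7·7 + 7·5; 6·(-2) + 5·7 + (-5)·5) = (-11, 82, -2)
The requested component of w2 is -11.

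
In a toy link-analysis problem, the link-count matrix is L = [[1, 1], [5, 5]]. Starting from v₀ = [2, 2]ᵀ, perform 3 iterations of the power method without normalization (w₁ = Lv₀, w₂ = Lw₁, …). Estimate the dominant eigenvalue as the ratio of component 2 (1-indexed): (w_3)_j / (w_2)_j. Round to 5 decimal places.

w1 = Lv₀ = (1·2 + 1·2; 5·2 + 5·2) = (4, 20)
w2 = Lw1 = (1·4 + 1·20; 5·4 + 5·20) = (24, 120)
w3 = Lw2 = (144, 720)
Ratio at component: 720 / 120 = 6.00000

λ ≈ 6.00000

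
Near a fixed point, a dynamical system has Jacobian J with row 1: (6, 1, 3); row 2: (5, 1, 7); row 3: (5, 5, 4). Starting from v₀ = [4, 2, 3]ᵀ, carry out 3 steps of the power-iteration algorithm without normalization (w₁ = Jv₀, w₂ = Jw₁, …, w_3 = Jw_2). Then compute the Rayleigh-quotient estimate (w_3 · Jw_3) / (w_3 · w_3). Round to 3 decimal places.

w1 = Jv₀ = (35, 43, 42)
w2 = Jw1 = (379, 512, 558)
w3 = Jw2 = (4460, 6313, 6687)
Jw3 = (53134, 75422, 80613)
w3·Jw3 = 4460·53134 + 6313·75422 + 6687·80613 = 1252175857; w3·w3 = 4460·4460 + 6313·6313 + 6687·6687 = 104461538
λ ≈ 1252175857/104461538 = 11.987

λ ≈ 11.987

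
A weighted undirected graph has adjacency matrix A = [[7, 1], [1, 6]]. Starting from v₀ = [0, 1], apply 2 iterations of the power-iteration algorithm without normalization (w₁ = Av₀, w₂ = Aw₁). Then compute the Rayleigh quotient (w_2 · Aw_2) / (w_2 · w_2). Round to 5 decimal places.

w1 = Av₀ = (7·0 + 1·1; 1·0 + 6·1) = (1, 6)
w2 = Aw1 = (7·1 + 1·6; 1·1 + 6·6) = (13, 37)
Aw2 = (128, 235)
w2·Aw2 = 13·128 + 37·235 = 10359; w2·w2 = 13·13 + 37·37 = 1538
λ ≈ 10359/1538 = 6.73537

6.73537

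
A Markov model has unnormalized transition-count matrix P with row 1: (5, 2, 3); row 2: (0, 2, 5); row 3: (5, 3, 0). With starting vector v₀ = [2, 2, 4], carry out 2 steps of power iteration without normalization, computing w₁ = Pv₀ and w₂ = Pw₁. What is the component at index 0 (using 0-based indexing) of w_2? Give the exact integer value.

226

w1 = Pv₀ = (26, 24, 16)
w2 = Pw1 = (226, 128, 202)
The requested component of w2 is 226.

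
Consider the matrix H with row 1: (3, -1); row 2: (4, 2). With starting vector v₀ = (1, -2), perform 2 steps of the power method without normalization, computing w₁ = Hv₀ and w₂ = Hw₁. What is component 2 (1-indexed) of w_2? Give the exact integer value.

w1 = Hv₀ = (3·1 + (-1)·(-2); 4·1 + 2·(-2)) = (5, 0)
w2 = Hw1 = (3·5 + (-1)·0; 4·5 + 2·0) = (15, 20)
The requested component of w2 is 20.

20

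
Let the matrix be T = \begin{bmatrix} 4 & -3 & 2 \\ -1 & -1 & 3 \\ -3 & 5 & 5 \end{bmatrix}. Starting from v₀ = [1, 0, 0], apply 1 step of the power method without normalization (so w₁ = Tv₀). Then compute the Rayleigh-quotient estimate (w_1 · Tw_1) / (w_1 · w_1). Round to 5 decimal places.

λ ≈ 6.15385

w1 = Tv₀ = (4, -1, -3)
Tw1 = (13, -12, -32)
w1·Tw1 = 4·13 + (-1)·(-12) + (-3)·(-32) = 160; w1·w1 = 4·4 + (-1)·(-1) + (-3)·(-3) = 26
λ ≈ 160/26 = 6.15385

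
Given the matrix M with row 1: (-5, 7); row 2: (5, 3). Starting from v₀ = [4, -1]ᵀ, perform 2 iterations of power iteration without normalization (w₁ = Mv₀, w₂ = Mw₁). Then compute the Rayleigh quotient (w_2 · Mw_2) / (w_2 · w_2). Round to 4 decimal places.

-7.7886

w1 = Mv₀ = (-27, 17)
w2 = Mw1 = (254, -84)
Mw2 = (-1858, 1018)
w2·Mw2 = 254·(-1858) + (-84)·1018 = -557444; w2·w2 = 254·254 + (-84)·(-84) = 71572
λ ≈ -557444/71572 = -7.7886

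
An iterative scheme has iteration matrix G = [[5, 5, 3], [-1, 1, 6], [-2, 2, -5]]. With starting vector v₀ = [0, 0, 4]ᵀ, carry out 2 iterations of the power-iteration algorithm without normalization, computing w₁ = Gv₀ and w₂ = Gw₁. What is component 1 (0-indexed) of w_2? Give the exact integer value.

-108

w1 = Gv₀ = (12, 24, -20)
w2 = Gw1 = (120, -108, 124)
The requested component of w2 is -108.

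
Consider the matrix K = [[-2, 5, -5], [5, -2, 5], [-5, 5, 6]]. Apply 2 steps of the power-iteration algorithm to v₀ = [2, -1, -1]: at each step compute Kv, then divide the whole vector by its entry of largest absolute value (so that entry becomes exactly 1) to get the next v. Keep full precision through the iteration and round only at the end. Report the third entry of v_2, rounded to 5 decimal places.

Kv0 = (-4.000000, 7.000000, -21.000000); divide by -21.000000 → v1 = (0.190476, -0.333333, 1.000000)
Kv1 = (-7.047619, 6.619048, 3.380952); divide by -7.047619 → v2 = (1.000000, -0.939189, -0.479730)
Requested entry of v2: -71/148 = -0.47973

-0.47973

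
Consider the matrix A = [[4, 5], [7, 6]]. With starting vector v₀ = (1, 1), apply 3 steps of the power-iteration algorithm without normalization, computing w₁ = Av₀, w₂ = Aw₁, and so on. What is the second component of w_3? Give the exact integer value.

w1 = Av₀ = (4·1 + 5·1; 7·1 + 6·1) = (9, 13)
w2 = Aw1 = (4·9 + 5·13; 7·9 + 6·13) = (101, 141)
w3 = Aw2 = (1109, 1553)
The requested component of w3 is 1553.

1553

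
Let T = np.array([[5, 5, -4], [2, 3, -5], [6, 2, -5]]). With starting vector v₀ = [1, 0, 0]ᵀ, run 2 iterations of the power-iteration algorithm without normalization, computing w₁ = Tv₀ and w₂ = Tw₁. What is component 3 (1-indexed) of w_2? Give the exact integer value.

w1 = Tv₀ = (5·1 + 5·0 + (-4)·0; 2·1 + 3·0 + (-5)·0; 6·1 + 2·0 + (-5)·0) = (5, 2, 6)
w2 = Tw1 = (5·5 + 5·2 + (-4)·6; 2·5 + 3·2 + (-5)·6; 6·5 + 2·2 + (-5)·6) = (11, -14, 4)
The requested component of w2 is 4.

4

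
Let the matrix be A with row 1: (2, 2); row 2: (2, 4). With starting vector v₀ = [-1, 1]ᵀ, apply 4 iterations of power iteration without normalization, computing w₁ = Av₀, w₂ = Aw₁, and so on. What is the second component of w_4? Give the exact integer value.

w1 = Av₀ = (0, 2)
w2 = Aw1 = (4, 8)
w3 = Aw2 = (24, 40)
w4 = Aw3 = (128, 208)
The requested component of w4 is 208.

208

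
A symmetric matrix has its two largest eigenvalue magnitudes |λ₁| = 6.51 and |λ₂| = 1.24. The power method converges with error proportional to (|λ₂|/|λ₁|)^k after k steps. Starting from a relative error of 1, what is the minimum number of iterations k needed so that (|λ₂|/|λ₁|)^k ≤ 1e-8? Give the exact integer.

12

|λ₂/λ₁| = 1.24/6.51 = 0.19048
Need k ≥ ln(1e-8) / ln(0.19048) = -18.4207 / -1.6582 ≈ 11.109
Smallest integer k satisfying the bound: 12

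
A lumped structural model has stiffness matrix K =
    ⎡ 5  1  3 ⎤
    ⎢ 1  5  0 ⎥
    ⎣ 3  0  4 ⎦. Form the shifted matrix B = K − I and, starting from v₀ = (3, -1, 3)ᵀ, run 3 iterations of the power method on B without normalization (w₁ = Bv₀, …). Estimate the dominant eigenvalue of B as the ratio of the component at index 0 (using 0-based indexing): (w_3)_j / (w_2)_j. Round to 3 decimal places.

6.692

B = K − I has rows (4, 1, 3); (1, 4, 0); (3, 0, 3)
w1 = Bv₀ = (20, -1, 18)
w2 = Bw1 = (133, 16, 114)
w3 = Bw2 = (890, 197, 741)
Ratio: 890/133 = 6.692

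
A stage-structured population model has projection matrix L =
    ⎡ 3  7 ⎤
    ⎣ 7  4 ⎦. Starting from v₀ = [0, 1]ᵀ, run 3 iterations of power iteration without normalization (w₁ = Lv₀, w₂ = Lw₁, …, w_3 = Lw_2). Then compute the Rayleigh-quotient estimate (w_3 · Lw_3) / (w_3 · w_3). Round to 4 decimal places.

10.5008

w1 = Lv₀ = (7, 4)
w2 = Lw1 = (49, 65)
w3 = Lw2 = (602, 603)
Lw3 = (6027, 6626)
w3·Lw3 = 602·6027 + 603·6626 = 7623732; w3·w3 = 602·602 + 603·603 = 726013
λ ≈ 7623732/726013 = 10.5008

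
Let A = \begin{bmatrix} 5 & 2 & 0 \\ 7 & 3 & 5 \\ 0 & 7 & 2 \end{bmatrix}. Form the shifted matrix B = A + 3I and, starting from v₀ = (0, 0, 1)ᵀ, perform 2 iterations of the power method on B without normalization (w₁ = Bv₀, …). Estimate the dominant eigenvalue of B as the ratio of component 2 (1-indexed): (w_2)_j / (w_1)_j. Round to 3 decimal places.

μ ≈ 11.000

B = A + 3I has rows (8, 2, 0); (7, 6, 5); (0, 7, 5)
w1 = Bv₀ = (8·0 + 2·0 + 0·1; 7·0 + 6·0 + 5·1; 0·0 + 7·0 + 5·1) = (0, 5, 5)
w2 = Bw1 = (8·0 + 2·5 + 0·5; 7·0 + 6·5 + 5·5; 0·0 + 7·5 + 5·5) = (10, 55, 60)
Ratio: 55/5 = 11.000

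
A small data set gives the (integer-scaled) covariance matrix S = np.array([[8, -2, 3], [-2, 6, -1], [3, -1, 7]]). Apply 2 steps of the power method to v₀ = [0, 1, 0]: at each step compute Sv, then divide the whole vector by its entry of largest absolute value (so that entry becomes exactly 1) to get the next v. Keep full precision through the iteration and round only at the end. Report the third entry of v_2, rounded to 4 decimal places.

Sv0 = (-2.00000, 6.00000, -1.00000); divide by 6.00000 → v1 = (-0.33333, 1.00000, -0.16667)
Sv1 = (-5.16667, 6.83333, -3.16667); divide by 6.83333 → v2 = (-0.75610, 1.00000, -0.46341)
Requested entry of v2: -19/41 = -0.4634

-0.4634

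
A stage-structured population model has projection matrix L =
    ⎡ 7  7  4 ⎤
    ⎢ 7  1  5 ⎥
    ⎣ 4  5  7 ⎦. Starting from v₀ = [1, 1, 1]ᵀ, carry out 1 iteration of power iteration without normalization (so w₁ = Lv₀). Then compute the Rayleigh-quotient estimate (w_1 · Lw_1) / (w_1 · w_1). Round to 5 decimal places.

15.87316

w1 = Lv₀ = (7·1 + 7·1 + 4·1; 7·1 + 1·1 + 5·1; 4·1 + 5·1 + 7·1) = (18, 13, 16)
Lw1 = (281, 219, 249)
w1·Lw1 = 18·281 + 13·219 + 16·249 = 11889; w1·w1 = 18·18 + 13·13 + 16·16 = 749
λ ≈ 11889/749 = 15.87316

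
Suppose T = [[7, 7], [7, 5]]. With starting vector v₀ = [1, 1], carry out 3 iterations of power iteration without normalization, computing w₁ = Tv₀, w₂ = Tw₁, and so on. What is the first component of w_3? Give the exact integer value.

2380

w1 = Tv₀ = (7·1 + 7·1; 7·1 + 5·1) = (14, 12)
w2 = Tw1 = (7·14 + 7·12; 7·14 + 5·12) = (182, 158)
w3 = Tw2 = (2380, 2064)
The requested component of w3 is 2380.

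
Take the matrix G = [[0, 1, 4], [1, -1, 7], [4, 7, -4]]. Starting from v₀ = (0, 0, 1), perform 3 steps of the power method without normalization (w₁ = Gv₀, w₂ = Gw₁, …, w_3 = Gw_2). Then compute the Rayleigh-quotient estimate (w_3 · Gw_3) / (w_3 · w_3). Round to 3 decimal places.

λ ≈ -9.722

w1 = Gv₀ = (0·0 + 1·0 + 4·1; 1·0 + (-1)·0 + 7·1; 4·0 + 7·0 + (-4)·1) = (4, 7, -4)
w2 = Gw1 = (0·4 + 1·7 + 4·(-4); 1·4 + (-1)·7 + 7·(-4); 4·4 + 7·7 + (-4)·(-4)) = (-9, -31, 81)
w3 = Gw2 = (293, 589, -577)
Gw3 = (-1719, -4335, 7603)
w3·Gw3 = 293·(-1719) + 589·(-4335) + (-577)·7603 = -7443913; w3·w3 = 293·293 + 589·589 + (-577)·(-577) = 765699
λ ≈ -7443913/765699 = -9.722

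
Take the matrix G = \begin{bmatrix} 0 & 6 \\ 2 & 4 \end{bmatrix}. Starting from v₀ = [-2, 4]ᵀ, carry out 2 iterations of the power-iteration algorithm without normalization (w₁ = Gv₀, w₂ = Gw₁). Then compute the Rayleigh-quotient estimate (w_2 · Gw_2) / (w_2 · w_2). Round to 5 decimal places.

6.40000

w1 = Gv₀ = (0·(-2) + 6·4; 2·(-2) + 4·4) = (24, 12)
w2 = Gw1 = (0·24 + 6·12; 2·24 + 4·12) = (72, 96)
Gw2 = (576, 528)
w2·Gw2 = 72·576 + 96·528 = 92160; w2·w2 = 72·72 + 96·96 = 14400
λ ≈ 92160/14400 = 6.40000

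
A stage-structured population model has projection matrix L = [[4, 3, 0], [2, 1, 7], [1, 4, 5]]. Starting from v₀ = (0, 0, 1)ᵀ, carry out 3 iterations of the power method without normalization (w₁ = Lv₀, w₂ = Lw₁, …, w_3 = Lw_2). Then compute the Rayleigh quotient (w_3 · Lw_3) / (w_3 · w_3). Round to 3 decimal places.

9.315

w1 = Lv₀ = (0, 7, 5)
w2 = Lw1 = (21, 42, 53)
w3 = Lw2 = (210, 455, 454)
Lw3 = (2205, 4053, 4300)
w3·Lw3 = 210·2205 + 455·4053 + 454·4300 = 4259365; w3·w3 = 210·210 + 455·455 + 454·454 = 457241
λ ≈ 4259365/457241 = 9.315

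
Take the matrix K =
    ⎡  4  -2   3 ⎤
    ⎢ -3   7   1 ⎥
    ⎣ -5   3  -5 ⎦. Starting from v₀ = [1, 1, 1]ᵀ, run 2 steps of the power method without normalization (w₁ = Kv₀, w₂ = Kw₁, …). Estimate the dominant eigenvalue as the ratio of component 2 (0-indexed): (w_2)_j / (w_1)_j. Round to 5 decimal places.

-3.57143

w1 = Kv₀ = (4·1 + (-2)·1 + 3·1; (-3)·1 + 7·1 + 1·1; (-5)·1 + 3·1 + (-5)·1) = (5, 5, -7)
w2 = Kw1 = (4·5 + (-2)·5 + 3·(-7); (-3)·5 + 7·5 + 1·(-7); (-5)·5 + 3·5 + (-5)·(-7)) = (-11, 13, 25)
Ratio at component: 25 / -7 = -3.57143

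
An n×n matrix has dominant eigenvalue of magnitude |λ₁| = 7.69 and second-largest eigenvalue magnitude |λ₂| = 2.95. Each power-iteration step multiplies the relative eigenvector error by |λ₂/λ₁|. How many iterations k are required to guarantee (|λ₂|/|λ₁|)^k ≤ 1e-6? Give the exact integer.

|λ₂/λ₁| = 2.95/7.69 = 0.38362
Need k ≥ ln(1e-6) / ln(0.38362) = -13.8155 / -0.9581 ≈ 14.419
Smallest integer k satisfying the bound: 15

15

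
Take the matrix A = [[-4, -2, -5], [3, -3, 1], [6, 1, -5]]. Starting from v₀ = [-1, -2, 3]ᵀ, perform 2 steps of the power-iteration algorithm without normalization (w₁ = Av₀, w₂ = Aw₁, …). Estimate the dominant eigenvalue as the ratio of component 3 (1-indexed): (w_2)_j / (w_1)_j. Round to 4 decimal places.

-3.4348

w1 = Av₀ = ((-4)·(-1) + (-2)·(-2) + (-5)·3; 3·(-1) + (-3)·(-2) + 1·3; 6·(-1) + 1·(-2) + (-5)·3) = (-7, 6, -23)
w2 = Aw1 = ((-4)·(-7) + (-2)·6 + (-5)·(-23); 3·(-7) + (-3)·6 + 1·(-23); 6·(-7) + 1·6 + (-5)·(-23)) = (131, -62, 79)
Ratio at component: 79 / -23 = -3.4348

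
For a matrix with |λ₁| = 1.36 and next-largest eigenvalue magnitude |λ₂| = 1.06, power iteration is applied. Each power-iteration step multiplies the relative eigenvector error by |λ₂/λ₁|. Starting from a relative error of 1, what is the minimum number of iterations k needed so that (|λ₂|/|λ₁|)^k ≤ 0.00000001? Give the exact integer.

74

|λ₂/λ₁| = 1.06/1.36 = 0.77941
Need k ≥ ln(0.00000001) / ln(0.77941) = -18.4207 / -0.2492 ≈ 73.915
Smallest integer k satisfying the bound: 74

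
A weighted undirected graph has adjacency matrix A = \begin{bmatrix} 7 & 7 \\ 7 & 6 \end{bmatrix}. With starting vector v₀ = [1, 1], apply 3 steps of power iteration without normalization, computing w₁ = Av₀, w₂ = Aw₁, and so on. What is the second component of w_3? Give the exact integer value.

w1 = Av₀ = (7·1 + 7·1; 7·1 + 6·1) = (14, 13)
w2 = Aw1 = (7·14 + 7·13; 7·14 + 6·13) = (189, 176)
w3 = Aw2 = (2555, 2379)
The requested component of w3 is 2379.

2379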